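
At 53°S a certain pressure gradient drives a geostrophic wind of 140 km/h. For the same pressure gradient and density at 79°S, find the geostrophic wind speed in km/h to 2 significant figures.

With the same pressure gradient and density, V_g ∝ 1/f ∝ 1/sin φ.
V₂ = V₁ · sin φ₁ / sin φ₂ = 140 × sin 53° / sin 79°
V₂ = 140 × 0.7986/0.9816 = 110 km/h

110 km/h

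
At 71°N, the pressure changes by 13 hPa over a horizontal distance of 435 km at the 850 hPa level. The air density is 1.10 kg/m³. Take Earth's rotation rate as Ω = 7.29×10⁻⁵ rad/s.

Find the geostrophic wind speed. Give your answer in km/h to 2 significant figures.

Coriolis parameter at 71°N:
f = 2Ω sin φ = 2 × 7.29×10⁻⁵ × sin 71° = 1.38×10⁻⁴ s⁻¹
Pressure gradient: |∂P/∂n| = 1300 Pa / 435000 m = 2.99×10⁻³ Pa/m
Geostrophic balance (pressure-gradient force = Coriolis force):
V_g = (1/(fρ)) |∂P/∂n| = 2.99×10⁻³ / (1.38×10⁻⁴ × 1.10) = 19.7 m/s
Converting: 19.7 m/s × 3.6 = 71 km/h

71 km/h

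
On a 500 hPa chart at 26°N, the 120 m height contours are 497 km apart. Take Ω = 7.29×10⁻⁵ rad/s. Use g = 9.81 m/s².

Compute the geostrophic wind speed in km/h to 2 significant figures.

Coriolis parameter at 26°N:
f = 2Ω sin φ = 2 × 7.29×10⁻⁵ × sin 26° = 6.39×10⁻⁵ s⁻¹
Height gradient: |∂Z/∂n| = 120 m / 497000 m = 2.41×10⁻⁴
On a pressure surface, geostrophic balance gives V_g = (g/f)|∂Z/∂n|:
V_g = 9.81 × 2.41×10⁻⁴ / 6.39×10⁻⁵ = 37.1 m/s
Converting: 37.1 m/s × 3.6 = 130 km/h

130 km/h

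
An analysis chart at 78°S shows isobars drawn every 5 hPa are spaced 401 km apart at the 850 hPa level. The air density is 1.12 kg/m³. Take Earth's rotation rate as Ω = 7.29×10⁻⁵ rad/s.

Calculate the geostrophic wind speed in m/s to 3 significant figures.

7.81 m/s

Coriolis parameter at 78°S:
f = 2Ω sin φ = 2 × 7.29×10⁻⁵ × sin 78° = 1.43×10⁻⁴ s⁻¹
Pressure gradient: |∂P/∂n| = 500 Pa / 401000 m = 1.25×10⁻³ Pa/m
Geostrophic balance (pressure-gradient force = Coriolis force):
V_g = (1/(fρ)) |∂P/∂n| = 1.25×10⁻³ / (1.43×10⁻⁴ × 1.12) = 7.81 m/s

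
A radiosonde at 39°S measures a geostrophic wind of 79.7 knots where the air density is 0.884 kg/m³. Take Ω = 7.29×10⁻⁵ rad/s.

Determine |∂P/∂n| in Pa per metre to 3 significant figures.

Coriolis parameter at 39°S:
f = 2Ω sin φ = 2 × 7.29×10⁻⁵ × sin 39° = 9.18×10⁻⁵ s⁻¹
Wind speed in SI: 79.7 knots = 41.0 m/s
Geostrophic balance rearranged: |∂P/∂n| = f ρ V_g
|∂P/∂n| = 9.18×10⁻⁵ × 0.884 × 41.0 = 3.33×10⁻³ Pa/m

3.33×10⁻³ Pa/m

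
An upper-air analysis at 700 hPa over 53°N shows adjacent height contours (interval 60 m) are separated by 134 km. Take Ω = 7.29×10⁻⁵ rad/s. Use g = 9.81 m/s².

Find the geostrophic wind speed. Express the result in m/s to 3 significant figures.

Coriolis parameter at 53°N:
f = 2Ω sin φ = 2 × 7.29×10⁻⁵ × sin 53° = 1.16×10⁻⁴ s⁻¹
Height gradient: |∂Z/∂n| = 60 m / 134000 m = 4.48×10⁻⁴
On a pressure surface, geostrophic balance gives V_g = (g/f)|∂Z/∂n|:
V_g = 9.81 × 4.48×10⁻⁴ / 1.16×10⁻⁴ = 37.7 m/s

37.7 m/s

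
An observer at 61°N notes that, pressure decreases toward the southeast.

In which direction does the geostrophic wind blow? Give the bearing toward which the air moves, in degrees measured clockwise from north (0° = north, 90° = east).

225°

The pressure-gradient force points toward the southeast (bearing 135°).
Geostrophic balance: in the Northern Hemisphere the Coriolis force deflects motion to the right, so the geostrophic wind blows 90° to the right of the pressure-gradient force (low pressure on the left).
Rotating 135° by 90° clockwise gives 225° — the wind blows toward the southwest.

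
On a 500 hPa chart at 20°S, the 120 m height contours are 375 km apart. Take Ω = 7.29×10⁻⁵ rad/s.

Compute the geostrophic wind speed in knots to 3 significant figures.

Coriolis parameter at 20°S:
f = 2Ω sin φ = 2 × 7.29×10⁻⁵ × sin 20° = 4.99×10⁻⁵ s⁻¹
Height gradient: |∂Z/∂n| = 120 m / 375000 m = 3.20×10⁻⁴
On a pressure surface, geostrophic balance gives V_g = (g/f)|∂Z/∂n|:
V_g = 9.81 × 3.20×10⁻⁴ / 4.99×10⁻⁵ = 63.0 m/s
Converting: 63.0 m/s × 1.944 = 122 knots

122 knots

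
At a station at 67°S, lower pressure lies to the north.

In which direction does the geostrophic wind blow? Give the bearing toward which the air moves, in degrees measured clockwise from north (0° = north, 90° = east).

The pressure-gradient force points toward the north (bearing 000°).
Geostrophic balance: in the Southern Hemisphere the Coriolis force deflects motion to the left, so the geostrophic wind blows 90° to the left of the pressure-gradient force (low pressure on the right).
Rotating 000° by 90° counterclockwise gives 270° — the wind blows toward the west.

270°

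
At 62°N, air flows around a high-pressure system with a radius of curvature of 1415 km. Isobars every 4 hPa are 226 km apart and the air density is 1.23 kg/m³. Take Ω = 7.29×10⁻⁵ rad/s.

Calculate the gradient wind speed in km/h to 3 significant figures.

43.1 km/h

Coriolis parameter at 62°N:
f = 2Ω sin φ = 2 × 7.29×10⁻⁵ × sin 62° = 1.29×10⁻⁴ s⁻¹
Pressure gradient: |∂P/∂n| = 400 Pa / 226000 m = 1.77×10⁻³ Pa/m
Geostrophic speed: V_g = |∂P/∂n|/(fρ) = 1.77×10⁻³/(1.29×10⁻⁴ × 1.23) = 11.2 m/s
Around a high, pressure-gradient force acts outward with centrifugal, so Coriolis balances both:
fV = (1/ρ)|∂P/∂n| + V²/R  →  V² − fR·V + fR·V_g = 0
With fR = 1.29×10⁻⁴ × 1415×10³ m = 182 m/s:
V = [fR − √((fR)² − 4 fR V_g)]/2 = [182 − √(182² − 4×182×11.2)]/2 = 12 m/s
Supergeostrophic (V > V_g = 11.2 m/s), as expected around a high.
Converting: 12 m/s × 3.6 = 43.1 km/h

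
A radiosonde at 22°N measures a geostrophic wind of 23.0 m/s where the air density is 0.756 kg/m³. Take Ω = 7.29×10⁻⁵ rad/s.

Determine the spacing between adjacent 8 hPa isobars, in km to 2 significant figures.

Coriolis parameter at 22°N:
f = 2Ω sin φ = 2 × 7.29×10⁻⁵ × sin 22° = 5.46×10⁻⁵ s⁻¹
Geostrophic balance rearranged: |∂P/∂n| = f ρ V_g
|∂P/∂n| = 5.46×10⁻⁵ × 0.756 × 23.0 = 9.50×10⁻⁴ Pa/m
Isobar spacing: Δn = ΔP/|∂P/∂n| = 800 Pa / 9.50×10⁻⁴ Pa/m = 842379 m ≈ 840 km

840 km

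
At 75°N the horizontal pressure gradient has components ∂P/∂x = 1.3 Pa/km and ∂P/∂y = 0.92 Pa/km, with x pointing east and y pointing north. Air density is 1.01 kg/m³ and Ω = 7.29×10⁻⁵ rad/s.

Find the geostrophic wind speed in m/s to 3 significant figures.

11.2 m/s

Coriolis parameter at 75°N:
f = 2Ω sin φ = 2 × 7.29×10⁻⁵ × sin 75° = 1.41×10⁻⁴ s⁻¹
Component geostrophic relations (x east, y north):
u_g = −(1/(fρ)) ∂P/∂y,  v_g = (1/(fρ)) ∂P/∂x
u_g = −(0.92×10⁻³)/(1.41×10⁻⁴ × 1.01) = −6.47 m/s;  v_g = (1.3×10⁻³)/(1.41×10⁻⁴ × 1.01) = 9.14 m/s
|V_g| = √(u_g² + v_g²) = 11.2 m/s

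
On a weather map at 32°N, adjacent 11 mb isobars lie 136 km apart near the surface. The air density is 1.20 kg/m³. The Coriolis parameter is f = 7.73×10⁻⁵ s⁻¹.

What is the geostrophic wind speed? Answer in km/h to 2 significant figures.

Pressure gradient: |∂P/∂n| = 1100 Pa / 136000 m = 8.09×10⁻³ Pa/m
Geostrophic balance (pressure-gradient force = Coriolis force):
V_g = (1/(fρ)) |∂P/∂n| = 8.09×10⁻³ / (7.73×10⁻⁵ × 1.20) = 87.2 m/s
Converting: 87.2 m/s × 3.6 = 310 km/h

310 km/h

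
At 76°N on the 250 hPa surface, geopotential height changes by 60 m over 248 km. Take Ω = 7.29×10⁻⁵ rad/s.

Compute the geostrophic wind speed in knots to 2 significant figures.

Coriolis parameter at 76°N:
f = 2Ω sin φ = 2 × 7.29×10⁻⁵ × sin 76° = 1.41×10⁻⁴ s⁻¹
Height gradient: |∂Z/∂n| = 60 m / 248000 m = 2.42×10⁻⁴
On a pressure surface, geostrophic balance gives V_g = (g/f)|∂Z/∂n|:
V_g = 9.81 × 2.42×10⁻⁴ / 1.41×10⁻⁴ = 16.8 m/s
Converting: 16.8 m/s × 1.944 = 33 knots

33 knots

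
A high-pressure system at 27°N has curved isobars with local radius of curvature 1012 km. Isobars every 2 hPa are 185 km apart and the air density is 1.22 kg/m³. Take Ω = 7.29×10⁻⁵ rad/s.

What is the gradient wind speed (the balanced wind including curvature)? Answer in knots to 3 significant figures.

35.9 knots

Coriolis parameter at 27°N:
f = 2Ω sin φ = 2 × 7.29×10⁻⁵ × sin 27° = 6.62×10⁻⁵ s⁻¹
Pressure gradient: |∂P/∂n| = 200 Pa / 185000 m = 1.08×10⁻³ Pa/m
Geostrophic speed: V_g = |∂P/∂n|/(fρ) = 1.08×10⁻³/(6.62×10⁻⁵ × 1.22) = 13.4 m/s
Around a high, pressure-gradient force acts outward with centrifugal, so Coriolis balances both:
fV = (1/ρ)|∂P/∂n| + V²/R  →  V² − fR·V + fR·V_g = 0
With fR = 6.62×10⁻⁵ × 1012×10³ m = 67.0 m/s:
V = [fR − √((fR)² − 4 fR V_g)]/2 = [67.0 − √(67.0² − 4×67.0×13.4)]/2 = 18.5 m/s
Supergeostrophic (V > V_g = 13.4 m/s), as expected around a high.
Converting: 18.5 m/s × 1.944 = 35.9 knots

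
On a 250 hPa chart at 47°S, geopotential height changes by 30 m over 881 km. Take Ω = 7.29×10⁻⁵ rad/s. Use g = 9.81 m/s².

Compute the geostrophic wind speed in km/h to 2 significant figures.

Coriolis parameter at 47°S:
f = 2Ω sin φ = 2 × 7.29×10⁻⁵ × sin 47° = 1.07×10⁻⁴ s⁻¹
Height gradient: |∂Z/∂n| = 30 m / 881000 m = 3.41×10⁻⁵
On a pressure surface, geostrophic balance gives V_g = (g/f)|∂Z/∂n|:
V_g = 9.81 × 3.41×10⁻⁵ / 1.07×10⁻⁴ = 3.13 m/s
Converting: 3.13 m/s × 3.6 = 11 km/h

11 km/h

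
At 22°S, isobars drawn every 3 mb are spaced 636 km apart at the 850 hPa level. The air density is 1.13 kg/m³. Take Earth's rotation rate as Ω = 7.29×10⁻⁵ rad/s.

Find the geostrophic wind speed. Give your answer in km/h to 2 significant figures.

28 km/h

Coriolis parameter at 22°S:
f = 2Ω sin φ = 2 × 7.29×10⁻⁵ × sin 22° = 5.46×10⁻⁵ s⁻¹
Pressure gradient: |∂P/∂n| = 300 Pa / 636000 m = 4.72×10⁻⁴ Pa/m
Geostrophic balance (pressure-gradient force = Coriolis force):
V_g = (1/(fρ)) |∂P/∂n| = 4.72×10⁻⁴ / (5.46×10⁻⁵ × 1.13) = 7.64 m/s
Converting: 7.64 m/s × 3.6 = 28 km/h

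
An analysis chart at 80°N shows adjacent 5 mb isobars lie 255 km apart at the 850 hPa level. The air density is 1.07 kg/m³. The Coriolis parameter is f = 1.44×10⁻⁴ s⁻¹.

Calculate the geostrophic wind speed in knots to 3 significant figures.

Pressure gradient: |∂P/∂n| = 500 Pa / 255000 m = 1.96×10⁻³ Pa/m
Geostrophic balance (pressure-gradient force = Coriolis force):
V_g = (1/(fρ)) |∂P/∂n| = 1.96×10⁻³ / (1.44×10⁻⁴ × 1.07) = 12.7 m/s
Converting: 12.7 m/s × 1.944 = 24.7 knots

24.7 knots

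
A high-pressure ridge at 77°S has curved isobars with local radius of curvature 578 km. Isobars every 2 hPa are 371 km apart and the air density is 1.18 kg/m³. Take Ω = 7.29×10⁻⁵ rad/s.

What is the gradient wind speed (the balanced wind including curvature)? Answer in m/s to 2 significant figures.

3.4 m/s

Coriolis parameter at 77°S:
f = 2Ω sin φ = 2 × 7.29×10⁻⁵ × sin 77° = 1.42×10⁻⁴ s⁻¹
Pressure gradient: |∂P/∂n| = 200 Pa / 371000 m = 5.39×10⁻⁴ Pa/m
Geostrophic speed: V_g = |∂P/∂n|/(fρ) = 5.39×10⁻⁴/(1.42×10⁻⁴ × 1.18) = 3.22 m/s
Around a high, pressure-gradient force acts outward with centrifugal, so Coriolis balances both:
fV = (1/ρ)|∂P/∂n| + V²/R  →  V² − fR·V + fR·V_g = 0
With fR = 1.42×10⁻⁴ × 578×10³ m = 82.1 m/s:
V = [fR − √((fR)² − 4 fR V_g)]/2 = [82.1 − √(82.1² − 4×82.1×3.22)]/2 = 3.35 m/s
Supergeostrophic (V > V_g = 3.22 m/s), as expected around a high.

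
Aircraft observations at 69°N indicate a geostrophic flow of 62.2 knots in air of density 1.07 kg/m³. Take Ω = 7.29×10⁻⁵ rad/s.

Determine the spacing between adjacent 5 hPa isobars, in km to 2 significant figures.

110 km

Coriolis parameter at 69°N:
f = 2Ω sin φ = 2 × 7.29×10⁻⁵ × sin 69° = 1.36×10⁻⁴ s⁻¹
Wind speed in SI: 62.2 knots = 32.0 m/s
Geostrophic balance rearranged: |∂P/∂n| = f ρ V_g
|∂P/∂n| = 1.36×10⁻⁴ × 1.07 × 32.0 = 4.66×10⁻³ Pa/m
Isobar spacing: Δn = ΔP/|∂P/∂n| = 500 Pa / 4.66×10⁻³ Pa/m = 107287 m ≈ 110 km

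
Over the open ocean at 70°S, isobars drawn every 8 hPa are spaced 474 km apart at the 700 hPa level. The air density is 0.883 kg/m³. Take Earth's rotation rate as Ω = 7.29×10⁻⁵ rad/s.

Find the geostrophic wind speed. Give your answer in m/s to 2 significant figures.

Coriolis parameter at 70°S:
f = 2Ω sin φ = 2 × 7.29×10⁻⁵ × sin 70° = 1.37×10⁻⁴ s⁻¹
Pressure gradient: |∂P/∂n| = 800 Pa / 474000 m = 1.69×10⁻³ Pa/m
Geostrophic balance (pressure-gradient force = Coriolis force):
V_g = (1/(fρ)) |∂P/∂n| = 1.69×10⁻³ / (1.37×10⁻⁴ × 0.883) = 14.0 m/s

14 m/s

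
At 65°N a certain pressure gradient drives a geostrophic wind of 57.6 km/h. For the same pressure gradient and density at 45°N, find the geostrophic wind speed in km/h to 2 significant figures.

With the same pressure gradient and density, V_g ∝ 1/f ∝ 1/sin φ.
V₂ = V₁ · sin φ₁ / sin φ₂ = 57.6 × sin 65° / sin 45°
V₂ = 57.6 × 0.9063/0.7071 = 74 km/h

74 km/h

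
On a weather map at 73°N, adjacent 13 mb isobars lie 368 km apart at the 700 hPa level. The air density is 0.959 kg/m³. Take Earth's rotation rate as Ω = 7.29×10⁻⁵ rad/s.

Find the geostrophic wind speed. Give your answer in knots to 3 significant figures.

51.4 knots

Coriolis parameter at 73°N:
f = 2Ω sin φ = 2 × 7.29×10⁻⁵ × sin 73° = 1.39×10⁻⁴ s⁻¹
Pressure gradient: |∂P/∂n| = 1300 Pa / 368000 m = 3.53×10⁻³ Pa/m
Geostrophic balance (pressure-gradient force = Coriolis force):
V_g = (1/(fρ)) |∂P/∂n| = 3.53×10⁻³ / (1.39×10⁻⁴ × 0.959) = 26.4 m/s
Converting: 26.4 m/s × 1.944 = 51.4 knots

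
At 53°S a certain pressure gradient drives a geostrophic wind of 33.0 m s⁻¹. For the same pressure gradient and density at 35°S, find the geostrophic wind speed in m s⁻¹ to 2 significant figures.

With the same pressure gradient and density, V_g ∝ 1/f ∝ 1/sin φ.
V₂ = V₁ · sin φ₁ / sin φ₂ = 33.0 × sin 53° / sin 35°
V₂ = 33.0 × 0.7986/0.5736 = 46 m s⁻¹

46 m s⁻¹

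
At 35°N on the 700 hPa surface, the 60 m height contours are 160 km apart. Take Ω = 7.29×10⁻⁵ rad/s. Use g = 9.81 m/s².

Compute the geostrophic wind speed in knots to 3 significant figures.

Coriolis parameter at 35°N:
f = 2Ω sin φ = 2 × 7.29×10⁻⁵ × sin 35° = 8.36×10⁻⁵ s⁻¹
Height gradient: |∂Z/∂n| = 60 m / 160000 m = 3.75×10⁻⁴
On a pressure surface, geostrophic balance gives V_g = (g/f)|∂Z/∂n|:
V_g = 9.81 × 3.75×10⁻⁴ / 8.36×10⁻⁵ = 44.0 m/s
Converting: 44.0 m/s × 1.944 = 85.5 knots

85.5 knots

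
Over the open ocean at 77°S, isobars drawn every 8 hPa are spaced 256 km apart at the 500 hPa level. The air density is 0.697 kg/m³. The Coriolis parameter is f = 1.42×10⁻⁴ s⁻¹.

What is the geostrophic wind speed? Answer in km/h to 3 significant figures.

114 km/h

Pressure gradient: |∂P/∂n| = 800 Pa / 256000 m = 3.12×10⁻³ Pa/m
Geostrophic balance (pressure-gradient force = Coriolis force):
V_g = (1/(fρ)) |∂P/∂n| = 3.12×10⁻³ / (1.42×10⁻⁴ × 0.697) = 31.6 m/s
Converting: 31.6 m/s × 3.6 = 114 km/h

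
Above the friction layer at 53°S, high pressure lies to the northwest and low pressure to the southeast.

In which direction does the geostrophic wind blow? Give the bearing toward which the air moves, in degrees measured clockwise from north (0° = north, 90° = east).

The pressure-gradient force points toward the southeast (bearing 135°).
Geostrophic balance: in the Southern Hemisphere the Coriolis force deflects motion to the left, so the geostrophic wind blows 90° to the left of the pressure-gradient force (low pressure on the right).
Rotating 135° by 90° counterclockwise gives 045° — the wind blows toward the northeast.

045°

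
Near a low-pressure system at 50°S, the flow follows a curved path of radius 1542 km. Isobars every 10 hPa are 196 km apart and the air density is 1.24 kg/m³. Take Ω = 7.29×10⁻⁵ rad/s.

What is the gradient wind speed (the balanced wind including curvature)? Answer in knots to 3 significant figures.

60.6 knots

Coriolis parameter at 50°S:
f = 2Ω sin φ = 2 × 7.29×10⁻⁵ × sin 50° = 1.12×10⁻⁴ s⁻¹
Pressure gradient: |∂P/∂n| = 1000 Pa / 196000 m = 5.10×10⁻³ Pa/m
Geostrophic speed: V_g = |∂P/∂n|/(fρ) = 5.10×10⁻³/(1.12×10⁻⁴ × 1.24) = 36.8 m/s
Around a low, centrifugal force acts outward with Coriolis, so pressure-gradient force balances both:
(1/ρ)|∂P/∂n| = fV + V²/R  →  V² + fR·V − fR·V_g = 0
With fR = 1.12×10⁻⁴ × 1542×10³ m = 172 m/s:
V = [−fR + √((fR)² + 4 fR V_g)]/2 = [−172 + √(172² + 4×172×36.8)]/2 = 31.2 m/s
Subgeostrophic (V < V_g = 36.8 m/s), as expected around a low.
Converting: 31.2 m/s × 1.944 = 60.6 knots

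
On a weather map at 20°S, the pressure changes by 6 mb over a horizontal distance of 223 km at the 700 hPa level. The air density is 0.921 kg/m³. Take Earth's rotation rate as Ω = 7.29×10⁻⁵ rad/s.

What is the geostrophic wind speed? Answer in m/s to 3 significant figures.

Coriolis parameter at 20°S:
f = 2Ω sin φ = 2 × 7.29×10⁻⁵ × sin 20° = 4.99×10⁻⁵ s⁻¹
Pressure gradient: |∂P/∂n| = 600 Pa / 223000 m = 2.69×10⁻³ Pa/m
Geostrophic balance (pressure-gradient force = Coriolis force):
V_g = (1/(fρ)) |∂P/∂n| = 2.69×10⁻³ / (4.99×10⁻⁵ × 0.921) = 58.6 m/s

58.6 m/s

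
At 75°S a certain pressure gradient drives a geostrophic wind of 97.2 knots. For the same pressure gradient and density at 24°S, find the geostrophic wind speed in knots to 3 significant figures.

With the same pressure gradient and density, V_g ∝ 1/f ∝ 1/sin φ.
V₂ = V₁ · sin φ₁ / sin φ₂ = 97.2 × sin 75° / sin 24°
V₂ = 97.2 × 0.9659/0.4067 = 231 knots

231 knots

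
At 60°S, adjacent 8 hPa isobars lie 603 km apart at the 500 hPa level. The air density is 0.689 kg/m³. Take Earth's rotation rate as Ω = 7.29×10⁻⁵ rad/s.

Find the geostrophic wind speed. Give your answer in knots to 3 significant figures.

Coriolis parameter at 60°S:
f = 2Ω sin φ = 2 × 7.29×10⁻⁵ × sin 60° = 1.26×10⁻⁴ s⁻¹
Pressure gradient: |∂P/∂n| = 800 Pa / 603000 m = 1.33×10⁻³ Pa/m
Geostrophic balance (pressure-gradient force = Coriolis force):
V_g = (1/(fρ)) |∂P/∂n| = 1.33×10⁻³ / (1.26×10⁻⁴ × 0.689) = 15.2 m/s
Converting: 15.2 m/s × 1.944 = 29.6 knots

29.6 knots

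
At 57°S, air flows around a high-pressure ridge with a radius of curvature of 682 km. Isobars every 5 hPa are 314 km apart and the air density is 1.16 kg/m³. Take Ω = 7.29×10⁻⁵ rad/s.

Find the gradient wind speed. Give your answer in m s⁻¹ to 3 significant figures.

13.4 m s⁻¹

Coriolis parameter at 57°S:
f = 2Ω sin φ = 2 × 7.29×10⁻⁵ × sin 57° = 1.22×10⁻⁴ s⁻¹
Pressure gradient: |∂P/∂n| = 500 Pa / 314000 m = 1.59×10⁻³ Pa/m
Geostrophic speed: V_g = |∂P/∂n|/(fρ) = 1.59×10⁻³/(1.22×10⁻⁴ × 1.16) = 11.2 m/s
Around a high, pressure-gradient force acts outward with centrifugal, so Coriolis balances both:
fV = (1/ρ)|∂P/∂n| + V²/R  →  V² − fR·V + fR·V_g = 0
With fR = 1.22×10⁻⁴ × 682×10³ m = 83.4 m/s:
V = [fR − √((fR)² − 4 fR V_g)]/2 = [83.4 − √(83.4² − 4×83.4×11.2)]/2 = 13.4 m/s
Supergeostrophic (V > V_g = 11.2 m/s), as expected around a high.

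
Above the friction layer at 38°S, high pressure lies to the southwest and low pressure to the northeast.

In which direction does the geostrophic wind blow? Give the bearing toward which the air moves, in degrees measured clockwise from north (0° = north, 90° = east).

315°

The pressure-gradient force points toward the northeast (bearing 045°).
Geostrophic balance: in the Southern Hemisphere the Coriolis force deflects motion to the left, so the geostrophic wind blows 90° to the left of the pressure-gradient force (low pressure on the right).
Rotating 045° by 90° counterclockwise gives 315° — the wind blows toward the northwest.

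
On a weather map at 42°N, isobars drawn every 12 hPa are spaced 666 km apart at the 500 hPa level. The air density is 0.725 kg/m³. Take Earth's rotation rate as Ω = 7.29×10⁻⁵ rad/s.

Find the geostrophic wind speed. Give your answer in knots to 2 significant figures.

Coriolis parameter at 42°N:
f = 2Ω sin φ = 2 × 7.29×10⁻⁵ × sin 42° = 9.76×10⁻⁵ s⁻¹
Pressure gradient: |∂P/∂n| = 1200 Pa / 666000 m = 1.80×10⁻³ Pa/m
Geostrophic balance (pressure-gradient force = Coriolis force):
V_g = (1/(fρ)) |∂P/∂n| = 1.80×10⁻³ / (9.76×10⁻⁵ × 0.725) = 25.5 m/s
Converting: 25.5 m/s × 1.944 = 50 knots

50 knots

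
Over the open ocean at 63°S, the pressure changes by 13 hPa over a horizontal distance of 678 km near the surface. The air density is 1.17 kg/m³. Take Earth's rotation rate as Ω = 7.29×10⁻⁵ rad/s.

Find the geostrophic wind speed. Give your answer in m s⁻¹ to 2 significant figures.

Coriolis parameter at 63°S:
f = 2Ω sin φ = 2 × 7.29×10⁻⁵ × sin 63° = 1.30×10⁻⁴ s⁻¹
Pressure gradient: |∂P/∂n| = 1300 Pa / 678000 m = 1.92×10⁻³ Pa/m
Geostrophic balance (pressure-gradient force = Coriolis force):
V_g = (1/(fρ)) |∂P/∂n| = 1.92×10⁻³ / (1.30×10⁻⁴ × 1.17) = 12.6 m/s

13 m s⁻¹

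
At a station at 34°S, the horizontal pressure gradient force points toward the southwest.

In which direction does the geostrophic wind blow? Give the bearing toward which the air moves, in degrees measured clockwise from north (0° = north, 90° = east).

The pressure-gradient force points toward the southwest (bearing 225°).
Geostrophic balance: in the Southern Hemisphere the Coriolis force deflects motion to the left, so the geostrophic wind blows 90° to the left of the pressure-gradient force (low pressure on the right).
Rotating 225° by 90° counterclockwise gives 135° — the wind blows toward the southeast.

135°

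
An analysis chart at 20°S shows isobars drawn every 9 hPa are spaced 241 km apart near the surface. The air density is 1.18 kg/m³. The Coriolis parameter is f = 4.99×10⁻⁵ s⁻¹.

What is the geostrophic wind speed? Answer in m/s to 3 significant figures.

Pressure gradient: |∂P/∂n| = 900 Pa / 241000 m = 3.73×10⁻³ Pa/m
Geostrophic balance (pressure-gradient force = Coriolis force):
V_g = (1/(fρ)) |∂P/∂n| = 3.73×10⁻³ / (4.99×10⁻⁵ × 1.18) = 63.4 m/s

63.4 m/s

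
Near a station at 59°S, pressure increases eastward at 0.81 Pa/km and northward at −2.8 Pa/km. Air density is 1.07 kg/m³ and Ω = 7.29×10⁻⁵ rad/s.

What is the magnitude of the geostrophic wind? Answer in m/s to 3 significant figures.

21.8 m/s

Coriolis parameter at 59°S:
f = 2Ω sin φ = 2 × 7.29×10⁻⁵ × sin 59° = 1.25×10⁻⁴ s⁻¹
In the Southern Hemisphere f is negative: f = −1.25×10⁻⁴ s⁻¹.
Component geostrophic relations (x east, y north):
u_g = −(1/(fρ)) ∂P/∂y,  v_g = (1/(fρ)) ∂P/∂x
u_g = −(−2.8×10⁻³)/(−1.25×10⁻⁴ × 1.07) = −20.9 m/s;  v_g = (0.81×10⁻³)/(−1.25×10⁻⁴ × 1.07) = −6.06 m/s
|V_g| = √(u_g² + v_g²) = 21.8 m/s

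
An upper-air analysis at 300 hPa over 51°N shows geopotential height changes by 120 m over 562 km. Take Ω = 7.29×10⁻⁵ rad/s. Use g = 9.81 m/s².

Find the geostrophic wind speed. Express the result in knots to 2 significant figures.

Coriolis parameter at 51°N:
f = 2Ω sin φ = 2 × 7.29×10⁻⁵ × sin 51° = 1.13×10⁻⁴ s⁻¹
Height gradient: |∂Z/∂n| = 120 m / 562000 m = 2.14×10⁻⁴
On a pressure surface, geostrophic balance gives V_g = (g/f)|∂Z/∂n|:
V_g = 9.81 × 2.14×10⁻⁴ / 1.13×10⁻⁴ = 18.5 m/s
Converting: 18.5 m/s × 1.944 = 36 knots

36 knots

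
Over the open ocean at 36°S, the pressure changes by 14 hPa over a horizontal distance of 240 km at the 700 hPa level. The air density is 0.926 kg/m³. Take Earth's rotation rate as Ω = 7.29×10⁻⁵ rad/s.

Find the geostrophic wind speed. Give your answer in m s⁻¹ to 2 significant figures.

Coriolis parameter at 36°S:
f = 2Ω sin φ = 2 × 7.29×10⁻⁵ × sin 36° = 8.57×10⁻⁵ s⁻¹
Pressure gradient: |∂P/∂n| = 1400 Pa / 240000 m = 5.83×10⁻³ Pa/m
Geostrophic balance (pressure-gradient force = Coriolis force):
V_g = (1/(fρ)) |∂P/∂n| = 5.83×10⁻³ / (8.57×10⁻⁵ × 0.926) = 73.5 m/s

74 m s⁻¹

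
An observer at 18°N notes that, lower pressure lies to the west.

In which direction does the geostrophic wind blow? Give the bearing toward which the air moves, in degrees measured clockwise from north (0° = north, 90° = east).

The pressure-gradient force points toward the west (bearing 270°).
Geostrophic balance: in the Northern Hemisphere the Coriolis force deflects motion to the right, so the geostrophic wind blows 90° to the right of the pressure-gradient force (low pressure on the left).
Rotating 270° by 90° clockwise gives 000° — the wind blows toward the north.

000°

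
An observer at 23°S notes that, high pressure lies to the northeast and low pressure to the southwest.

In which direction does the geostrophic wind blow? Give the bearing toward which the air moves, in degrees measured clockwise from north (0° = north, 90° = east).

The pressure-gradient force points toward the southwest (bearing 225°).
Geostrophic balance: in the Southern Hemisphere the Coriolis force deflects motion to the left, so the geostrophic wind blows 90° to the left of the pressure-gradient force (low pressure on the right).
Rotating 225° by 90° counterclockwise gives 135° — the wind blows toward the southeast.

135°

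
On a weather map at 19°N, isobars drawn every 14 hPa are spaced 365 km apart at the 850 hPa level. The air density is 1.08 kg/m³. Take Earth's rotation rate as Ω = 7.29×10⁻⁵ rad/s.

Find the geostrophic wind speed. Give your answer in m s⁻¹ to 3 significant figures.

74.8 m s⁻¹

Coriolis parameter at 19°N:
f = 2Ω sin φ = 2 × 7.29×10⁻⁵ × sin 19° = 4.75×10⁻⁵ s⁻¹
Pressure gradient: |∂P/∂n| = 1400 Pa / 365000 m = 3.84×10⁻³ Pa/m
Geostrophic balance (pressure-gradient force = Coriolis force):
V_g = (1/(fρ)) |∂P/∂n| = 3.84×10⁻³ / (4.75×10⁻⁵ × 1.08) = 74.8 m/s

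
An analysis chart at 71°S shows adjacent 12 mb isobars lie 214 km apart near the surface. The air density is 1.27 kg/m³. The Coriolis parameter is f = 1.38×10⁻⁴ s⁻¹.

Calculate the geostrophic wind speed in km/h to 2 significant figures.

Pressure gradient: |∂P/∂n| = 1200 Pa / 214000 m = 5.61×10⁻³ Pa/m
Geostrophic balance (pressure-gradient force = Coriolis force):
V_g = (1/(fρ)) |∂P/∂n| = 5.61×10⁻³ / (1.38×10⁻⁴ × 1.27) = 32.0 m/s
Converting: 32.0 m/s × 3.6 = 120 km/h

120 km/h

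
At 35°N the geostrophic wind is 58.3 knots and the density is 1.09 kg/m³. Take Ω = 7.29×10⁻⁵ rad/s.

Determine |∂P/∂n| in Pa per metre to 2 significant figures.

Coriolis parameter at 35°N:
f = 2Ω sin φ = 2 × 7.29×10⁻⁵ × sin 35° = 8.36×10⁻⁵ s⁻¹
Wind speed in SI: 58.3 knots = 30.0 m/s
Geostrophic balance rearranged: |∂P/∂n| = f ρ V_g
|∂P/∂n| = 8.36×10⁻⁵ × 1.09 × 30.0 = 2.73×10⁻³ Pa/m

2.7×10⁻³ Pa/m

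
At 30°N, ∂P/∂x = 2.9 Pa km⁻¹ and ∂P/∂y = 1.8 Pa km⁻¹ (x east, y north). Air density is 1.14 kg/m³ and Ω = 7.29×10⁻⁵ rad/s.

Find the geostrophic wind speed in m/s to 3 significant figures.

41.1 m/s

Coriolis parameter at 30°N:
f = 2Ω sin φ = 2 × 7.29×10⁻⁵ × sin 30° = 7.29×10⁻⁵ s⁻¹
Component geostrophic relations (x east, y north):
u_g = −(1/(fρ)) ∂P/∂y,  v_g = (1/(fρ)) ∂P/∂x
u_g = −(1.8×10⁻³)/(7.29×10⁻⁵ × 1.14) = −21.7 m/s;  v_g = (2.9×10⁻³)/(7.29×10⁻⁵ × 1.14) = 34.9 m/s
|V_g| = √(u_g² + v_g²) = 41.1 m/s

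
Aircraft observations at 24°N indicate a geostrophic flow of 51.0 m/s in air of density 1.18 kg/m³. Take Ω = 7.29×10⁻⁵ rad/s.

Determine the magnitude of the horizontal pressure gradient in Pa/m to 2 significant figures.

3.6×10⁻³ Pa/m

Coriolis parameter at 24°N:
f = 2Ω sin φ = 2 × 7.29×10⁻⁵ × sin 24° = 5.93×10⁻⁵ s⁻¹
Geostrophic balance rearranged: |∂P/∂n| = f ρ V_g
|∂P/∂n| = 5.93×10⁻⁵ × 1.18 × 51.0 = 3.57×10⁻³ Pa/m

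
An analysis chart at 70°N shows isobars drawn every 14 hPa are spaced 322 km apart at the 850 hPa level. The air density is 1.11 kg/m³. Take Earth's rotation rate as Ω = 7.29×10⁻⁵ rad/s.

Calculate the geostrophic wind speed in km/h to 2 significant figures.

100 km/h

Coriolis parameter at 70°N:
f = 2Ω sin φ = 2 × 7.29×10⁻⁵ × sin 70° = 1.37×10⁻⁴ s⁻¹
Pressure gradient: |∂P/∂n| = 1400 Pa / 322000 m = 4.35×10⁻³ Pa/m
Geostrophic balance (pressure-gradient force = Coriolis force):
V_g = (1/(fρ)) |∂P/∂n| = 4.35×10⁻³ / (1.37×10⁻⁴ × 1.11) = 28.6 m/s
Converting: 28.6 m/s × 3.6 = 100 km/h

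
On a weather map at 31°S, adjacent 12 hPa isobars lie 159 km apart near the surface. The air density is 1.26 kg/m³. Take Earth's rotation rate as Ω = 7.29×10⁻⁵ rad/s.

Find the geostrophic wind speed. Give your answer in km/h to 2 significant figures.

290 km/h

Coriolis parameter at 31°S:
f = 2Ω sin φ = 2 × 7.29×10⁻⁵ × sin 31° = 7.51×10⁻⁵ s⁻¹
Pressure gradient: |∂P/∂n| = 1200 Pa / 159000 m = 7.55×10⁻³ Pa/m
Geostrophic balance (pressure-gradient force = Coriolis force):
V_g = (1/(fρ)) |∂P/∂n| = 7.55×10⁻³ / (7.51×10⁻⁵ × 1.26) = 79.8 m/s
Converting: 79.8 m/s × 3.6 = 290 km/h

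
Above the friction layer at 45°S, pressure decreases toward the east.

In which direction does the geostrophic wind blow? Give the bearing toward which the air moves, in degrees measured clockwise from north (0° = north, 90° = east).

The pressure-gradient force points toward the east (bearing 090°).
Geostrophic balance: in the Southern Hemisphere the Coriolis force deflects motion to the left, so the geostrophic wind blows 90° to the left of the pressure-gradient force (low pressure on the right).
Rotating 090° by 90° counterclockwise gives 000° — the wind blows toward the north.

000°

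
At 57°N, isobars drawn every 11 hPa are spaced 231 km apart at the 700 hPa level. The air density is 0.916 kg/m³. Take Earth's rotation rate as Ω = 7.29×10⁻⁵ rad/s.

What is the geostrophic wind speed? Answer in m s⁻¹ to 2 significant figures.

43 m s⁻¹

Coriolis parameter at 57°N:
f = 2Ω sin φ = 2 × 7.29×10⁻⁵ × sin 57° = 1.22×10⁻⁴ s⁻¹
Pressure gradient: |∂P/∂n| = 1100 Pa / 231000 m = 4.76×10⁻³ Pa/m
Geostrophic balance (pressure-gradient force = Coriolis force):
V_g = (1/(fρ)) |∂P/∂n| = 4.76×10⁻³ / (1.22×10⁻⁴ × 0.916) = 42.5 m/s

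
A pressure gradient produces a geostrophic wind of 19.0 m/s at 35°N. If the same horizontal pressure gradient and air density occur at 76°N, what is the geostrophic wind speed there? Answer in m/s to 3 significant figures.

With the same pressure gradient and density, V_g ∝ 1/f ∝ 1/sin φ.
V₂ = V₁ · sin φ₁ / sin φ₂ = 19.0 × sin 35° / sin 76°
V₂ = 19.0 × 0.5736/0.9703 = 11.2 m/s

11.2 m/s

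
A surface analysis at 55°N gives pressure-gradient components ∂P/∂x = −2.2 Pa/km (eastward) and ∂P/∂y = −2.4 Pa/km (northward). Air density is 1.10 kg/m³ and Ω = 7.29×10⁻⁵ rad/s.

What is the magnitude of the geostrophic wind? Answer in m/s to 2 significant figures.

25 m/s

Coriolis parameter at 55°N:
f = 2Ω sin φ = 2 × 7.29×10⁻⁵ × sin 55° = 1.19×10⁻⁴ s⁻¹
Component geostrophic relations (x east, y north):
u_g = −(1/(fρ)) ∂P/∂y,  v_g = (1/(fρ)) ∂P/∂x
u_g = −(−2.4×10⁻³)/(1.19×10⁻⁴ × 1.10) = 18.3 m/s;  v_g = (−2.2×10⁻³)/(1.19×10⁻⁴ × 1.10) = −16.7 m/s
|V_g| = √(u_g² + v_g²) = 24.8 m/s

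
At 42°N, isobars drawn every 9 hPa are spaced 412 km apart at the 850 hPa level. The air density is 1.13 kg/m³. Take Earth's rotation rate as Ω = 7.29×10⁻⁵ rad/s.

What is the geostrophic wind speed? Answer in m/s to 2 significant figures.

Coriolis parameter at 42°N:
f = 2Ω sin φ = 2 × 7.29×10⁻⁵ × sin 42° = 9.76×10⁻⁵ s⁻¹
Pressure gradient: |∂P/∂n| = 900 Pa / 412000 m = 2.18×10⁻³ Pa/m
Geostrophic balance (pressure-gradient force = Coriolis force):
V_g = (1/(fρ)) |∂P/∂n| = 2.18×10⁻³ / (9.76×10⁻⁵ × 1.13) = 19.8 m/s

20 m/s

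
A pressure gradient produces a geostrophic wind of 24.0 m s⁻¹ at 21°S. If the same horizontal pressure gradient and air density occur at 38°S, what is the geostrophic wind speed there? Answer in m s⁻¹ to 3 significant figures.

With the same pressure gradient and density, V_g ∝ 1/f ∝ 1/sin φ.
V₂ = V₁ · sin φ₁ / sin φ₂ = 24.0 × sin 21° / sin 38°
V₂ = 24.0 × 0.3584/0.6157 = 14.0 m s⁻¹

14.0 m s⁻¹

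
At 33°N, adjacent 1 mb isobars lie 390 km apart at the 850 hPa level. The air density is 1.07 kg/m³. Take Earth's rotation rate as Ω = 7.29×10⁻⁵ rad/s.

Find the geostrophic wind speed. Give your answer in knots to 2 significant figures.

5.9 knots

Coriolis parameter at 33°N:
f = 2Ω sin φ = 2 × 7.29×10⁻⁵ × sin 33° = 7.94×10⁻⁵ s⁻¹
Pressure gradient: |∂P/∂n| = 100 Pa / 390000 m = 2.56×10⁻⁴ Pa/m
Geostrophic balance (pressure-gradient force = Coriolis force):
V_g = (1/(fρ)) |∂P/∂n| = 2.56×10⁻⁴ / (7.94×10⁻⁵ × 1.07) = 3.02 m/s
Converting: 3.02 m/s × 1.944 = 5.9 knots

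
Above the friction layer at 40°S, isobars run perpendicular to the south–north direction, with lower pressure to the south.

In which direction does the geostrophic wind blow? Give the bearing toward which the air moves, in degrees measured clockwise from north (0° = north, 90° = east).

The pressure-gradient force points toward the south (bearing 180°).
Geostrophic balance: in the Southern Hemisphere the Coriolis force deflects motion to the left, so the geostrophic wind blows 90° to the left of the pressure-gradient force (low pressure on the right).
Rotating 180° by 90° counterclockwise gives 090° — the wind blows toward the east.

090°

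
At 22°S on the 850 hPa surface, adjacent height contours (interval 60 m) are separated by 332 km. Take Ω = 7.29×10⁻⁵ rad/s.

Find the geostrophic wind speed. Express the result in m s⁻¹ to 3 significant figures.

32.5 m s⁻¹

Coriolis parameter at 22°S:
f = 2Ω sin φ = 2 × 7.29×10⁻⁵ × sin 22° = 5.46×10⁻⁵ s⁻¹
Height gradient: |∂Z/∂n| = 60 m / 332000 m = 1.81×10⁻⁴
On a pressure surface, geostrophic balance gives V_g = (g/f)|∂Z/∂n|:
V_g = 9.81 × 1.81×10⁻⁴ / 5.46×10⁻⁵ = 32.5 m/s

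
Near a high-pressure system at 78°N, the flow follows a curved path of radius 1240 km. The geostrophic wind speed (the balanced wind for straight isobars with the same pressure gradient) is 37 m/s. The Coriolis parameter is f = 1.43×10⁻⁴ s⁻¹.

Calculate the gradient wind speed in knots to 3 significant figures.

102 knots

Around a high, pressure-gradient force acts outward with centrifugal, so Coriolis balances both:
fV = (1/ρ)|∂P/∂n| + V²/R  →  V² − fR·V + fR·V_g = 0
With fR = 1.43×10⁻⁴ × 1240×10³ m = 177 m/s:
V = [fR − √((fR)² − 4 fR V_g)]/2 = [177 − √(177² − 4×177×37)]/2 = 52.6 m/s
Supergeostrophic (V > V_g = 37 m/s), as expected around a high.
Converting: 52.6 m/s × 1.944 = 102 knots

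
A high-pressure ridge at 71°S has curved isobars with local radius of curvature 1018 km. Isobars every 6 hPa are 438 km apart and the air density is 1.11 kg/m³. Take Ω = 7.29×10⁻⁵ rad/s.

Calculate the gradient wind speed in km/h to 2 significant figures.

35 km/h

Coriolis parameter at 71°S:
f = 2Ω sin φ = 2 × 7.29×10⁻⁵ × sin 71° = 1.38×10⁻⁴ s⁻¹
Pressure gradient: |∂P/∂n| = 600 Pa / 438000 m = 1.37×10⁻³ Pa/m
Geostrophic speed: V_g = |∂P/∂n|/(fρ) = 1.37×10⁻³/(1.38×10⁻⁴ × 1.11) = 8.95 m/s
Around a high, pressure-gradient force acts outward with centrifugal, so Coriolis balances both:
fV = (1/ρ)|∂P/∂n| + V²/R  →  V² − fR·V + fR·V_g = 0
With fR = 1.38×10⁻⁴ × 1018×10³ m = 140 m/s:
V = [fR − √((fR)² − 4 fR V_g)]/2 = [140 − √(140² − 4×140×8.95)]/2 = 9.61 m/s
Supergeostrophic (V > V_g = 8.95 m/s), as expected around a high.
Converting: 9.61 m/s × 3.6 = 35 km/h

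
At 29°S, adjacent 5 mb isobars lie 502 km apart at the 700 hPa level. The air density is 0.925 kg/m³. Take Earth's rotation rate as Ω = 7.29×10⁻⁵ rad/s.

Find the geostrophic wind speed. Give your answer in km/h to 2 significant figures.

Coriolis parameter at 29°S:
f = 2Ω sin φ = 2 × 7.29×10⁻⁵ × sin 29° = 7.07×10⁻⁵ s⁻¹
Pressure gradient: |∂P/∂n| = 500 Pa / 502000 m = 9.96×10⁻⁴ Pa/m
Geostrophic balance (pressure-gradient force = Coriolis force):
V_g = (1/(fρ)) |∂P/∂n| = 9.96×10⁻⁴ / (7.07×10⁻⁵ × 0.925) = 15.2 m/s
Converting: 15.2 m/s × 3.6 = 55 km/h

55 km/h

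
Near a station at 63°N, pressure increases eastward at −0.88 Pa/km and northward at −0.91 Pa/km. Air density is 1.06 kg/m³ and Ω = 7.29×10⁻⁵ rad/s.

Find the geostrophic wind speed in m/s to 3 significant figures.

Coriolis parameter at 63°N:
f = 2Ω sin φ = 2 × 7.29×10⁻⁵ × sin 63° = 1.30×10⁻⁴ s⁻¹
Component geostrophic relations (x east, y north):
u_g = −(1/(fρ)) ∂P/∂y,  v_g = (1/(fρ)) ∂P/∂x
u_g = −(−0.91×10⁻³)/(1.30×10⁻⁴ × 1.06) = 6.61 m/s;  v_g = (−0.88×10⁻³)/(1.30×10⁻⁴ × 1.06) = −6.39 m/s
|V_g| = √(u_g² + v_g²) = 9.19 m/s

9.19 m/s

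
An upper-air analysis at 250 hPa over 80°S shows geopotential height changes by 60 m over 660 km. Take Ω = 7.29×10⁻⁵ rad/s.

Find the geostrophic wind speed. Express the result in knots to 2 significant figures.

Coriolis parameter at 80°S:
f = 2Ω sin φ = 2 × 7.29×10⁻⁵ × sin 80° = 1.44×10⁻⁴ s⁻¹
Height gradient: |∂Z/∂n| = 60 m / 660000 m = 9.09×10⁻⁵
On a pressure surface, geostrophic balance gives V_g = (g/f)|∂Z/∂n|:
V_g = 9.81 × 9.09×10⁻⁵ / 1.44×10⁻⁴ = 6.21 m/s
Converting: 6.21 m/s × 1.944 = 12 knots

12 knots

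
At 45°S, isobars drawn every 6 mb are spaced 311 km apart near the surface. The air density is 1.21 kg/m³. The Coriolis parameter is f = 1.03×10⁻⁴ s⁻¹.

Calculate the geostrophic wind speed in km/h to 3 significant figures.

Pressure gradient: |∂P/∂n| = 600 Pa / 311000 m = 1.93×10⁻³ Pa/m
Geostrophic balance (pressure-gradient force = Coriolis force):
V_g = (1/(fρ)) |∂P/∂n| = 1.93×10⁻³ / (1.03×10⁻⁴ × 1.21) = 15.5 m/s
Converting: 15.5 m/s × 3.6 = 55.7 km/h

55.7 km/h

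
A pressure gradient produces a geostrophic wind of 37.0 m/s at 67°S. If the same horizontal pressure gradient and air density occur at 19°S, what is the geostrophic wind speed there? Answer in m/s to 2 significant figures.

100 m/s

With the same pressure gradient and density, V_g ∝ 1/f ∝ 1/sin φ.
V₂ = V₁ · sin φ₁ / sin φ₂ = 37.0 × sin 67° / sin 19°
V₂ = 37.0 × 0.9205/0.3256 = 100 m/s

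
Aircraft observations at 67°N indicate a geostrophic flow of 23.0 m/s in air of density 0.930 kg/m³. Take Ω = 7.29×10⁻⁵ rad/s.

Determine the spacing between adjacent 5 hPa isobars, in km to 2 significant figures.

170 km

Coriolis parameter at 67°N:
f = 2Ω sin φ = 2 × 7.29×10⁻⁵ × sin 67° = 1.34×10⁻⁴ s⁻¹
Geostrophic balance rearranged: |∂P/∂n| = f ρ V_g
|∂P/∂n| = 1.34×10⁻⁴ × 0.930 × 23.0 = 2.87×10⁻³ Pa/m
Isobar spacing: Δn = ΔP/|∂P/∂n| = 500 Pa / 2.87×10⁻³ Pa/m = 174171 m ≈ 170 km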